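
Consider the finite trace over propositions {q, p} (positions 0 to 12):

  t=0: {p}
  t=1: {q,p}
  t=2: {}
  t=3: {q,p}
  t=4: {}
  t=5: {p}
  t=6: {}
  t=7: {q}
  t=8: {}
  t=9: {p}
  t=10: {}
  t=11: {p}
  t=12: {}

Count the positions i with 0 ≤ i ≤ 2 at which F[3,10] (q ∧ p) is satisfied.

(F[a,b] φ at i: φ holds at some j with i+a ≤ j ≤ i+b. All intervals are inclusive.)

Evaluate at each i in [0,2]:
  i=0: ✓ (witness j=3)
  i=1: ✗ (none in [4,11])
  i=2: ✗ (none in [5,12])
Positions where it holds: {0} → 1.

1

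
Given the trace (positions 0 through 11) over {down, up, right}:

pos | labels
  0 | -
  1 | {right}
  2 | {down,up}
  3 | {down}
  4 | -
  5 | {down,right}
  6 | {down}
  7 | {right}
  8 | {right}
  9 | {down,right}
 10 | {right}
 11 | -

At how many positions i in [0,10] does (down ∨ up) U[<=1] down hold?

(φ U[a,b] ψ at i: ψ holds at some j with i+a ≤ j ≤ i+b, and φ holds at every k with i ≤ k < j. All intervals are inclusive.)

5

Evaluate at each i in [0,10]:
  i=0: ✗ (no rhs in [0,1])
  i=1: ✗ (lhs fails at k=1 before rhs at j=2)
  i=2: ✓ (rhs at j=2)
  i=3: ✓ (rhs at j=3)
  i=4: ✗ (lhs fails at k=4 before rhs at j=5)
  i=5: ✓ (rhs at j=5)
  i=6: ✓ (rhs at j=6)
  i=7: ✗ (no rhs in [7,8])
  i=8: ✗ (lhs fails at k=8 before rhs at j=9)
  i=9: ✓ (rhs at j=9)
  i=10: ✗ (no rhs in [10,11])
Positions where it holds: {2, 3, 5, 6, 9} → 5.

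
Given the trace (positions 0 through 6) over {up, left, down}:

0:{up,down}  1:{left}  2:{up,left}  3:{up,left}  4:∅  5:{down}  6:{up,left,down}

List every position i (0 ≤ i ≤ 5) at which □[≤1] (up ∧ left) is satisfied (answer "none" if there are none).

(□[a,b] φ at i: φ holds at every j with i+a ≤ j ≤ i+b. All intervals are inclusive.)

Evaluate at each i in [0,5]:
  i=0: ✗ (fails at j=0)
  i=1: ✗ (fails at j=1)
  i=2: ✓ (all of [2,3])
  i=3: ✗ (fails at j=4)
  i=4: ✗ (fails at j=4)
  i=5: ✗ (fails at j=5)

2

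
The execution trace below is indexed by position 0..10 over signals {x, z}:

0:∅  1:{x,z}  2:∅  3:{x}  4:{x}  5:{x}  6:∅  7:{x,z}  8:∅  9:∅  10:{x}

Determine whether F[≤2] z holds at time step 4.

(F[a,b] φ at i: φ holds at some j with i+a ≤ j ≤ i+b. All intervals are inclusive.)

Does not hold

Check z at each j in [4,6]:
  j=4: false
  j=5: false
  j=6: false
No position in the window satisfies it → formula fails.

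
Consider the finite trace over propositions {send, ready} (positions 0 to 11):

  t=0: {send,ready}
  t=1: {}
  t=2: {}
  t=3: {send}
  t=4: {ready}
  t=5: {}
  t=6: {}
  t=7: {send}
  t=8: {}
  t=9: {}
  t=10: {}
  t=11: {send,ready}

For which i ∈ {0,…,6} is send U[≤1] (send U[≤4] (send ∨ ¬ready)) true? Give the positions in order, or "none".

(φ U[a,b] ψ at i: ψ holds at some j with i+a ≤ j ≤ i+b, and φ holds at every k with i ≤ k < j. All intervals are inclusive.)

0, 1, 2, 3, 5, 6

Evaluate at each i in [0,6]:
  i=0: ✓ (rhs at j=0)
  i=1: ✓ (rhs at j=1)
  i=2: ✓ (rhs at j=2)
  i=3: ✓ (rhs at j=3)
  i=4: ✗ (lhs fails at k=4 before rhs at j=5)
  i=5: ✓ (rhs at j=5)
  i=6: ✓ (rhs at j=6)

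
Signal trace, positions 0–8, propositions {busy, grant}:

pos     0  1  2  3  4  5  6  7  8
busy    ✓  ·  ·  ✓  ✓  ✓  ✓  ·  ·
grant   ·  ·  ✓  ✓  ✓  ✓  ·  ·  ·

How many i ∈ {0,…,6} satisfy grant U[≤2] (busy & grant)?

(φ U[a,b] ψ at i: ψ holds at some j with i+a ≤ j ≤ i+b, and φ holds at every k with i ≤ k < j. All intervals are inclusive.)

Evaluate at each i in [0,6]:
  i=0: ✗ (no rhs in [0,2])
  i=1: ✗ (lhs fails at k=1 before rhs at j=3)
  i=2: ✓ (rhs at j=3; lhs holds on [2,2])
  i=3: ✓ (rhs at j=3)
  i=4: ✓ (rhs at j=4)
  i=5: ✓ (rhs at j=5)
  i=6: ✗ (no rhs in [6,8])
Positions where it holds: {2, 3, 4, 5} → 4.

4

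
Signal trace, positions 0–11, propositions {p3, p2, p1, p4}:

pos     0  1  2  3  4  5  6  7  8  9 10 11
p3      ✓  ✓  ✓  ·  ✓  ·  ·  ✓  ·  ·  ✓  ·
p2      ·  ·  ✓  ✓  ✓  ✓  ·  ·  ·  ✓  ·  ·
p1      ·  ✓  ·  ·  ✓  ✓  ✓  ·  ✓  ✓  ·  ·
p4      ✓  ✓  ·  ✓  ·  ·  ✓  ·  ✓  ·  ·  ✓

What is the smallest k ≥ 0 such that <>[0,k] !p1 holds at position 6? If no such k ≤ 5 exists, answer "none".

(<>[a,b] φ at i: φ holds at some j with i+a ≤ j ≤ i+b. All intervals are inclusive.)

Scan j = 6,7,… for !p1:
  j=6: fails
  j=7: holds
First hit at j=7, so smallest k = 7-6 = 1.

1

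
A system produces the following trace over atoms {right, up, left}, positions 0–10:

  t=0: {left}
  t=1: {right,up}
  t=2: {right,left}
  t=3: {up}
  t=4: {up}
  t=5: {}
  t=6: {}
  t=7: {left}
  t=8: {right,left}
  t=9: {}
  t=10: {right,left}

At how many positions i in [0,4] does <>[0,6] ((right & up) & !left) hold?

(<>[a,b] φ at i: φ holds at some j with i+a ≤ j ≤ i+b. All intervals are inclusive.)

2

Evaluate at each i in [0,4]:
  i=0: ✓ (witness j=1)
  i=1: ✓ (witness j=1)
  i=2: ✗ (none in [2,8])
  i=3: ✗ (none in [3,9])
  i=4: ✗ (none in [4,10])
Positions where it holds: {0, 1} → 2.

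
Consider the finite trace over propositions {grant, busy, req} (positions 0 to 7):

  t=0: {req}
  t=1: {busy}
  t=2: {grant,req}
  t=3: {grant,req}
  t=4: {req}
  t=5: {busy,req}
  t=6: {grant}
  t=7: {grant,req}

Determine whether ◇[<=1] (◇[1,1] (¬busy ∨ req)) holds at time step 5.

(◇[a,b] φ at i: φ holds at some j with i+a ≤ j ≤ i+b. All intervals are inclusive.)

Check ◇[1,1] (¬busy ∨ req) at each j in [5,6]:
  j=5: holds (witness at 6)
  j=6: holds (witness at 7)
Found at j=5 → formula holds.

True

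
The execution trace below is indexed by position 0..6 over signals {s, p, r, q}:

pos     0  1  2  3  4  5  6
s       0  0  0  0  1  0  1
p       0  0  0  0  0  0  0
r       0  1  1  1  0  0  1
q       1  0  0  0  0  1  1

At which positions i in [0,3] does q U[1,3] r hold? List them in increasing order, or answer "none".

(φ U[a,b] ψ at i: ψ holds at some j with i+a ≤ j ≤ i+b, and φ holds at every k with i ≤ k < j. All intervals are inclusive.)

0

Evaluate at each i in [0,3]:
  i=0: ✓ (rhs at j=1; lhs holds on [0,0])
  i=1: ✗ (lhs fails at k=1 before rhs at j=2)
  i=2: ✗ (lhs fails at k=2 before rhs at j=3)
  i=3: ✗ (lhs fails at k=3 before rhs at j=6)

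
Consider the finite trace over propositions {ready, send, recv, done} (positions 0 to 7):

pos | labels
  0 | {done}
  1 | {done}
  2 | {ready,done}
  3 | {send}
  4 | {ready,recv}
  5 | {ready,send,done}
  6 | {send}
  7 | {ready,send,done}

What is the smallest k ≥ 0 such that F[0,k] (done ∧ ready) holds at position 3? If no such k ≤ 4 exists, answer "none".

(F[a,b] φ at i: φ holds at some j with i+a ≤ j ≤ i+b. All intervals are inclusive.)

2

Scan j = 3,4,… for (done ∧ ready):
  j=3: fails
  j=4: fails
  j=5: holds
First hit at j=5, so smallest k = 5-3 = 2.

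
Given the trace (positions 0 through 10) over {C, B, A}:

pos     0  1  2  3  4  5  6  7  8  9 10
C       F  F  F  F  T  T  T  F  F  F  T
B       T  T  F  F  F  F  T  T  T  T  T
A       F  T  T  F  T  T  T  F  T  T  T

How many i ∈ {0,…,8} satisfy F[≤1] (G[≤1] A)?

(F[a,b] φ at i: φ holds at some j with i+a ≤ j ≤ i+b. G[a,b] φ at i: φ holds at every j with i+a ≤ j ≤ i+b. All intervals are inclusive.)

7

Evaluate at each i in [0,8]:
  i=0: ✓ (witness j=1)
  i=1: ✓ (witness j=1)
  i=2: ✗ (none in [2,3])
  i=3: ✓ (witness j=4)
  i=4: ✓ (witness j=4)
  i=5: ✓ (witness j=5)
  i=6: ✗ (none in [6,7])
  i=7: ✓ (witness j=8)
  i=8: ✓ (witness j=8)
Positions where it holds: {0, 1, 3, 4, 5, 7, 8} → 7.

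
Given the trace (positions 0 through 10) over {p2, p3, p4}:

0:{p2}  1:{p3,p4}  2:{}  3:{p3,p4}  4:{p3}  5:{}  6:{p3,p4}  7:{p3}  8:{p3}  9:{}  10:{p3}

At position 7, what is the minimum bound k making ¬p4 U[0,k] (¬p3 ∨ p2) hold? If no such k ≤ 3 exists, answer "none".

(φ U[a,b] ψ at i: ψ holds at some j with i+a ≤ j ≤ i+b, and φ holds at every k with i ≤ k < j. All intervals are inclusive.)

Need earliest j ≥ 7 with (¬p3 ∨ p2), and ¬p4 at every k in [7,j-1].
  j=7: rhs fails.
  j=8: rhs fails.
  j=9: rhs holds; lhs holds on [7,8]. k = 2.

2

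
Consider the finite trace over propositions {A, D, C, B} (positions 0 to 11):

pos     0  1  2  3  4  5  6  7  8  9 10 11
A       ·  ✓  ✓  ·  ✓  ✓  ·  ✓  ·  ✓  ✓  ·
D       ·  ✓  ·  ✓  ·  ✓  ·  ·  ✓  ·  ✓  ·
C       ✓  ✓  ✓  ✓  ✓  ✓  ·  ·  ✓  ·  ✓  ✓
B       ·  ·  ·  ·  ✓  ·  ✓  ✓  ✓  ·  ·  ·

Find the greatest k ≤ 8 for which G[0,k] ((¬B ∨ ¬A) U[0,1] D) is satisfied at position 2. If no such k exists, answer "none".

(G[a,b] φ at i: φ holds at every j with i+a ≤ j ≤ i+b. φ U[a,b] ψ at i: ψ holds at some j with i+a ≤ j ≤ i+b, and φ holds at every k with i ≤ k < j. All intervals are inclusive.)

1

((¬B ∨ ¬A) U[0,1] D) must hold from j=2 onward; find where it first fails.
  j=2: holds
  j=3: holds
  j=4: fails
Holds on [2,3], so largest k = 1.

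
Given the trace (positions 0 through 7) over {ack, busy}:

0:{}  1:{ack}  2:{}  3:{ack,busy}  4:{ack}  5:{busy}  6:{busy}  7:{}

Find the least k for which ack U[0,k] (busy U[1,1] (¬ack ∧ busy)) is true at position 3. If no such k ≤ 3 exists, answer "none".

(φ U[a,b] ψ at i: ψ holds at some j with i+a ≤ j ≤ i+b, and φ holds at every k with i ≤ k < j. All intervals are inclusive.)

2

Need earliest j ≥ 3 with (busy U[1,1] (¬ack ∧ busy)), and ack at every k in [3,j-1].
  j=3: rhs fails.
  j=4: rhs fails.
  j=5: rhs holds; lhs holds on [3,4]. k = 2.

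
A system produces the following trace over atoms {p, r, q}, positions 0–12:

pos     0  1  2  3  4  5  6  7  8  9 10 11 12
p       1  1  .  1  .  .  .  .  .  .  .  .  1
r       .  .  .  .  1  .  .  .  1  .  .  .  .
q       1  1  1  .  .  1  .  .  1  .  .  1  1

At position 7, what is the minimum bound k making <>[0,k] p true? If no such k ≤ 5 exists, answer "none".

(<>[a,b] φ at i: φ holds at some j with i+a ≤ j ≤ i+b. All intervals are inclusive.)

5

Scan j = 7,8,… for p:
  j=7: fails
  j=8: fails
  j=9: fails
  j=10: fails
  j=11: fails
  j=12: holds
First hit at j=12, so smallest k = 12-7 = 5.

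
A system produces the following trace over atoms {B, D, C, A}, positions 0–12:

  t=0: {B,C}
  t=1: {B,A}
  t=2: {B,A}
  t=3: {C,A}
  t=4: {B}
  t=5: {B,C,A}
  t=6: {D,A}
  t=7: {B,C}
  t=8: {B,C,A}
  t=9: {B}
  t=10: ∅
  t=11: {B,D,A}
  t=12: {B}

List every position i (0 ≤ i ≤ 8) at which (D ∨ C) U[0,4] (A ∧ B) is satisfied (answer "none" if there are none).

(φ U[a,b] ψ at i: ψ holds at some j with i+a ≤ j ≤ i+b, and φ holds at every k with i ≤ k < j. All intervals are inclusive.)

0, 1, 2, 5, 6, 7, 8

Evaluate at each i in [0,8]:
  i=0: ✓ (rhs at j=1; lhs holds on [0,0])
  i=1: ✓ (rhs at j=1)
  i=2: ✓ (rhs at j=2)
  i=3: ✗ (lhs fails at k=4 before rhs at j=5)
  i=4: ✗ (lhs fails at k=4 before rhs at j=5)
  i=5: ✓ (rhs at j=5)
  i=6: ✓ (rhs at j=8; lhs holds on [6,7])
  i=7: ✓ (rhs at j=8; lhs holds on [7,7])
  i=8: ✓ (rhs at j=8)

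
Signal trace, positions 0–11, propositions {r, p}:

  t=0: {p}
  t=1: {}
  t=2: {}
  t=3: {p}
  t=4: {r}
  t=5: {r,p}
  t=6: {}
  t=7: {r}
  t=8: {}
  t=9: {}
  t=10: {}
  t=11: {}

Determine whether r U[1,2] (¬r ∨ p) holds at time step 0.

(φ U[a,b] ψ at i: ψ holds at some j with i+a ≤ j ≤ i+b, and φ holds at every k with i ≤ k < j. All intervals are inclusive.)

Does not hold

Need some j in [1,2] with (¬r ∨ p), and r at every k in [0,j-1].
  j=1: (¬r ∨ p) holds, but r fails at k=0 → not this j.
  j=2: (¬r ∨ p) holds, but r fails at k=0 → not this j.
No j in the window works → until fails.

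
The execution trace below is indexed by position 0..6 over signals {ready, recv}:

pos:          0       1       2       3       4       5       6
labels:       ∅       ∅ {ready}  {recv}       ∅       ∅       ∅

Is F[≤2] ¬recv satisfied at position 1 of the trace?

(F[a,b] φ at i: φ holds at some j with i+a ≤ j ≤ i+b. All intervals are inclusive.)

True

Check ¬recv at each j in [1,3]:
  j=1: true
  j=2: true
  j=3: false
Found at j=1 → formula holds.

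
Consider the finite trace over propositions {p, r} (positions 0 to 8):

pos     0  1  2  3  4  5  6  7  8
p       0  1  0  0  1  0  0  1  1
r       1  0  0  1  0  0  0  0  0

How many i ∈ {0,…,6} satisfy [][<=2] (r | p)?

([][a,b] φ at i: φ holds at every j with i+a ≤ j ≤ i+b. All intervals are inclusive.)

Evaluate at each i in [0,6]:
  i=0: ✗ (fails at j=2)
  i=1: ✗ (fails at j=2)
  i=2: ✗ (fails at j=2)
  i=3: ✗ (fails at j=5)
  i=4: ✗ (fails at j=5)
  i=5: ✗ (fails at j=5)
  i=6: ✗ (fails at j=6)
Positions where it holds: {} → 0.

0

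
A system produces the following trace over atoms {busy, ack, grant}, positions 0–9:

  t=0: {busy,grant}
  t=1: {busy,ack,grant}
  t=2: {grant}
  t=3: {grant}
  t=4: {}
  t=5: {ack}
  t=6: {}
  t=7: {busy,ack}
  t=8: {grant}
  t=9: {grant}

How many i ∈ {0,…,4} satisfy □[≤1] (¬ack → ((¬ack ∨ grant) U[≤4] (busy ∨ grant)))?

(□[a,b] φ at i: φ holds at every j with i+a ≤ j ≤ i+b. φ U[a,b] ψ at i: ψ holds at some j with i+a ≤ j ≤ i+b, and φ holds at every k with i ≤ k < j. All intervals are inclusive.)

Evaluate at each i in [0,4]:
  i=0: ✓ (all of [0,1])
  i=1: ✓ (all of [1,2])
  i=2: ✓ (all of [2,3])
  i=3: ✗ (fails at j=4)
  i=4: ✗ (fails at j=4)
Positions where it holds: {0, 1, 2} → 3.

3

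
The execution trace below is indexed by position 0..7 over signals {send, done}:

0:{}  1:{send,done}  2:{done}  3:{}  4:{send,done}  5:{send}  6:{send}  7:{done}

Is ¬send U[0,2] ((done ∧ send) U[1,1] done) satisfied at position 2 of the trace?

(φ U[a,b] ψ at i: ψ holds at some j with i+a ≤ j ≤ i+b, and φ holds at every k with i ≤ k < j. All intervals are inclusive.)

Does not hold

Need some j in [2,4] with ((done ∧ send) U[1,1] done), and ¬send at every k in [2,j-1].
  j=2: ((done ∧ send) U[1,1] done) — fails.
  j=3: ((done ∧ send) U[1,1] done) — fails.
  j=4: ((done ∧ send) U[1,1] done) — fails.
No j in the window works → until fails.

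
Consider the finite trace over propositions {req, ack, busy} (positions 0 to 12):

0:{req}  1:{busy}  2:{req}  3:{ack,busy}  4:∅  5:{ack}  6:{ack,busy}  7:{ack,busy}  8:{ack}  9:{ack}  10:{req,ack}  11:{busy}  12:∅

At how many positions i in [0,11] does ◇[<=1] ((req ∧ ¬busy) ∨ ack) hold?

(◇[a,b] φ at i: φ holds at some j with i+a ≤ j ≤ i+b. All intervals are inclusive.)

11

Evaluate at each i in [0,11]:
  i=0: ✓ (witness j=0)
  i=1: ✓ (witness j=2)
  i=2: ✓ (witness j=2)
  i=3: ✓ (witness j=3)
  i=4: ✓ (witness j=5)
  i=5: ✓ (witness j=5)
  i=6: ✓ (witness j=6)
  i=7: ✓ (witness j=7)
  i=8: ✓ (witness j=8)
  i=9: ✓ (witness j=9)
  i=10: ✓ (witness j=10)
  i=11: ✗ (none in [11,12])
Positions where it holds: {0, 1, 2, 3, 4, 5, 6, 7, 8, 9, 10} → 11.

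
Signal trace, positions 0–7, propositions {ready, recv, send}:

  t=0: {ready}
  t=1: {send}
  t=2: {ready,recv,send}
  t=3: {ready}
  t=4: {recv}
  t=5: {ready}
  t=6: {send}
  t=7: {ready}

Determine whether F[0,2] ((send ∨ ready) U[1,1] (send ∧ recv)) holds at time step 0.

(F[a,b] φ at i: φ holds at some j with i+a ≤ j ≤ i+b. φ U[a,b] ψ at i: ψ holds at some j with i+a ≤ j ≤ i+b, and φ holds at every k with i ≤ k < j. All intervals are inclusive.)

Check ((send ∨ ready) U[1,1] (send ∧ recv)) at each j in [0,2]:
  j=0: fails
  j=1: holds
  j=2: fails
Found at j=1 → formula holds.

Holds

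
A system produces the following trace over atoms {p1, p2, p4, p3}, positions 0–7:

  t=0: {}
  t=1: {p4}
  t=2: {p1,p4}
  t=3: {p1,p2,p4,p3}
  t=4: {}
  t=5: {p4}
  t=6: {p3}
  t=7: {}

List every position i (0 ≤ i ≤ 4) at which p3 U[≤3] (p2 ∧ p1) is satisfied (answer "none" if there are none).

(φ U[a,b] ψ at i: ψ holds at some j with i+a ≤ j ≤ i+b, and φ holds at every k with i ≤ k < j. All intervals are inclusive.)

3

Evaluate at each i in [0,4]:
  i=0: ✗ (lhs fails at k=0 before rhs at j=3)
  i=1: ✗ (lhs fails at k=1 before rhs at j=3)
  i=2: ✗ (lhs fails at k=2 before rhs at j=3)
  i=3: ✓ (rhs at j=3)
  i=4: ✗ (no rhs in [4,7])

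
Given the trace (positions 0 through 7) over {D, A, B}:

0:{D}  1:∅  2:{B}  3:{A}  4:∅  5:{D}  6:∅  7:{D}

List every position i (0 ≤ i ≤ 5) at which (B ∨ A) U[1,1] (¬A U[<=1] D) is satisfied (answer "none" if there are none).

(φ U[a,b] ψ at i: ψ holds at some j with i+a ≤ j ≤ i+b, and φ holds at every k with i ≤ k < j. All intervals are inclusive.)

Evaluate at each i in [0,5]:
  i=0: ✗ (no rhs in [1,1])
  i=1: ✗ (no rhs in [2,2])
  i=2: ✗ (no rhs in [3,3])
  i=3: ✓ (rhs at j=4; lhs holds on [3,3])
  i=4: ✗ (lhs fails at k=4 before rhs at j=5)
  i=5: ✗ (lhs fails at k=5 before rhs at j=6)

3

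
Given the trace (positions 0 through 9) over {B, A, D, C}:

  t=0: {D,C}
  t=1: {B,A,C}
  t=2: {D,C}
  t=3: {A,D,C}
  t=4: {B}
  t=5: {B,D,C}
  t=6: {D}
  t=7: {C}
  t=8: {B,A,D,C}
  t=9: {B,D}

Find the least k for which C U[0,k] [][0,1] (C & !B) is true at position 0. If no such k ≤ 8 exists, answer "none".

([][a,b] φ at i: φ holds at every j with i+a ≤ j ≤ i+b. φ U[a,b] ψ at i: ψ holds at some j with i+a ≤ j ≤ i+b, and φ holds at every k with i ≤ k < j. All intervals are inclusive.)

Need earliest j ≥ 0 with [][0,1] (C & !B), and C at every k in [0,j-1].
  j=0: rhs fails.
  j=1: rhs fails.
  j=2: rhs holds; lhs holds on [0,1]. k = 2.

2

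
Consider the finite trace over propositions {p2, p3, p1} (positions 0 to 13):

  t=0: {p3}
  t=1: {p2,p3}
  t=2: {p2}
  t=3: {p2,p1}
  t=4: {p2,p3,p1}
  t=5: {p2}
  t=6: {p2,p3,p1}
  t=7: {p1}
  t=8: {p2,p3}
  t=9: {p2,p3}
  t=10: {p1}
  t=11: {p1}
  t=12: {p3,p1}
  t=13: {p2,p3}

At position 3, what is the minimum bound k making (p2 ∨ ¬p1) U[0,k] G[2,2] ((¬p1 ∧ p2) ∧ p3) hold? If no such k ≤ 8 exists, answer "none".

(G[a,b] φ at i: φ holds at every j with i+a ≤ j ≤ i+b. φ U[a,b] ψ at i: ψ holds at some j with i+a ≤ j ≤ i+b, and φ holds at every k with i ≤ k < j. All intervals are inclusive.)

3

Need earliest j ≥ 3 with G[2,2] ((¬p1 ∧ p2) ∧ p3), and (p2 ∨ ¬p1) at every k in [3,j-1].
  j=3: rhs fails.
  j=4: rhs fails.
  j=5: rhs fails.
  j=6: rhs holds; lhs holds on [3,5]. k = 3.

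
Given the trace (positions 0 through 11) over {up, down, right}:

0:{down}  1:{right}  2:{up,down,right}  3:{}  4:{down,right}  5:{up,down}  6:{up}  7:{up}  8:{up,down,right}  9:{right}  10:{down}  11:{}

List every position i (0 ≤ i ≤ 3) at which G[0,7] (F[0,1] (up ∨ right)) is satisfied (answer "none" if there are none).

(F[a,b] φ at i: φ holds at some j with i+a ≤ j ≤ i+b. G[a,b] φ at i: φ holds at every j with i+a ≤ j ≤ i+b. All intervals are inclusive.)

Evaluate at each i in [0,3]:
  i=0: ✓ (all of [0,7])
  i=1: ✓ (all of [1,8])
  i=2: ✓ (all of [2,9])
  i=3: ✗ (fails at j=10)

0, 1, 2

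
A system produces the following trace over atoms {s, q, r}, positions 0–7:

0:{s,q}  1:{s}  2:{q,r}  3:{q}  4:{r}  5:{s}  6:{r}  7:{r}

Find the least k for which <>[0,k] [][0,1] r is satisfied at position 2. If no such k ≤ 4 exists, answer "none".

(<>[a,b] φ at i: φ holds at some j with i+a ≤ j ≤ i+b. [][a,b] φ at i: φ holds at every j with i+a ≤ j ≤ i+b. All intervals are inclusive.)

Scan j = 2,3,… for [][0,1] r:
  j=2: fails
  j=3: fails
  j=4: fails
  j=5: fails
  j=6: holds
First hit at j=6, so smallest k = 6-2 = 4.

4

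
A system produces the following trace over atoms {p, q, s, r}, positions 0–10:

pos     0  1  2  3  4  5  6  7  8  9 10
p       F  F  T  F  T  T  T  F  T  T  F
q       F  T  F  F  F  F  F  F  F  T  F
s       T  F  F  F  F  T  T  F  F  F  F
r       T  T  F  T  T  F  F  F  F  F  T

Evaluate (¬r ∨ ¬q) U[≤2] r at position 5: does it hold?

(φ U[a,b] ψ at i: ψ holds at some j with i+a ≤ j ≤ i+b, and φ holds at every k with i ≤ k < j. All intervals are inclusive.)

Need some j in [5,7] with r, and (¬r ∨ ¬q) at every k in [5,j-1].
  j=5: r false.
  j=6: r false.
  j=7: r false.
No j in the window works → until fails.

Does not hold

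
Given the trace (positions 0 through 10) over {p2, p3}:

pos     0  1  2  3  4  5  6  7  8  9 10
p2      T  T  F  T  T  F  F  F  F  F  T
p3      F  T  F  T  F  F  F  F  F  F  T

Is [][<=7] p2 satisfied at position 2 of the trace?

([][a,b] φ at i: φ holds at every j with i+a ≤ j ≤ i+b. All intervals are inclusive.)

Check p2 at every j in [2,9]:
  j=2: false
  j=3: true
  j=4: true
  j=5: false
  j=6: false
  j=7: false
  j=8: false
  j=9: false
Fails at j=2 → formula fails.

Does not hold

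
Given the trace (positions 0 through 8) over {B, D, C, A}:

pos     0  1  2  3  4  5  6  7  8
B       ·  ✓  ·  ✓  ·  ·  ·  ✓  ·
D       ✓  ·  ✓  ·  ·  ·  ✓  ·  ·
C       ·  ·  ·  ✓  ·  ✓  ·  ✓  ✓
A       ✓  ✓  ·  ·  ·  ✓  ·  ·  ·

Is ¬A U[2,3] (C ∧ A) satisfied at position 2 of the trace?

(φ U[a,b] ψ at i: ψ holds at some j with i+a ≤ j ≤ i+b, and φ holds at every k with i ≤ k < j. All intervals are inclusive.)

Need some j in [4,5] with (C ∧ A), and ¬A at every k in [2,j-1].
  j=4: (C ∧ A) false.
  j=5: (C ∧ A) holds; ¬A holds at every k in [2,4] → satisfied.

Yes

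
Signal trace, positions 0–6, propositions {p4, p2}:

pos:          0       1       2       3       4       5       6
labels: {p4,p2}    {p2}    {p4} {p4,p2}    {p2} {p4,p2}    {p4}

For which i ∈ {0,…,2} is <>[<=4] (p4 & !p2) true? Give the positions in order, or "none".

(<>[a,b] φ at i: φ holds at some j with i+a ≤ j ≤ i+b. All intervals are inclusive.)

Evaluate at each i in [0,2]:
  i=0: ✓ (witness j=2)
  i=1: ✓ (witness j=2)
  i=2: ✓ (witness j=2)

0, 1, 2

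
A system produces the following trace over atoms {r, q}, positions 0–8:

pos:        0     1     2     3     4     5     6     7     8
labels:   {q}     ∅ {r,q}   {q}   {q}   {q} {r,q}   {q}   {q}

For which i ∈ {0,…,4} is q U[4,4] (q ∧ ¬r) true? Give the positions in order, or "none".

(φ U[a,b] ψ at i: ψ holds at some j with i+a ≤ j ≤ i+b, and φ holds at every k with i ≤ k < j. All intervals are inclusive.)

Evaluate at each i in [0,4]:
  i=0: ✗ (lhs fails at k=1 before rhs at j=4)
  i=1: ✗ (lhs fails at k=1 before rhs at j=5)
  i=2: ✗ (no rhs in [6,6])
  i=3: ✓ (rhs at j=7; lhs holds on [3,6])
  i=4: ✓ (rhs at j=8; lhs holds on [4,7])

3, 4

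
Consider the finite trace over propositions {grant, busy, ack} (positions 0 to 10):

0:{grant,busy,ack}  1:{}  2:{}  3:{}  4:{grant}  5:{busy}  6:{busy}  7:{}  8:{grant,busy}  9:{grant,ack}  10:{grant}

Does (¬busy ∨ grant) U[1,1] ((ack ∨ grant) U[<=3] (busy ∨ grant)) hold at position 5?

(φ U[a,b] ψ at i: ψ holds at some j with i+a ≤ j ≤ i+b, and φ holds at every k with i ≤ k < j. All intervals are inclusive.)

No

Need some j in [6,6] with ((ack ∨ grant) U[<=3] (busy ∨ grant)), and (¬busy ∨ grant) at every k in [5,j-1].
  j=6: ((ack ∨ grant) U[<=3] (busy ∨ grant)) holds, but (¬busy ∨ grant) fails at k=5 → not this j.
No j in the window works → until fails.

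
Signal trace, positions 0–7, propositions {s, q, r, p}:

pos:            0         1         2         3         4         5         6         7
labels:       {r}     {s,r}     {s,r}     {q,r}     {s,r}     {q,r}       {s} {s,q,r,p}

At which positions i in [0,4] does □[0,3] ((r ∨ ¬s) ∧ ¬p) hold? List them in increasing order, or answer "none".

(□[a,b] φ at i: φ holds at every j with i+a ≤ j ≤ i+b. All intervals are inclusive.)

0, 1, 2

Evaluate at each i in [0,4]:
  i=0: ✓ (all of [0,3])
  i=1: ✓ (all of [1,4])
  i=2: ✓ (all of [2,5])
  i=3: ✗ (fails at j=6)
  i=4: ✗ (fails at j=6)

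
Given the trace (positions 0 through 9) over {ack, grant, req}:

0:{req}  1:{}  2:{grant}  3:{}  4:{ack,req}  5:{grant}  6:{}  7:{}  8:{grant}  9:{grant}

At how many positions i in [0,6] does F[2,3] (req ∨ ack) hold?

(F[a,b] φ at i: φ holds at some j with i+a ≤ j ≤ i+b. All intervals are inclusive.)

Evaluate at each i in [0,6]:
  i=0: ✗ (none in [2,3])
  i=1: ✓ (witness j=4)
  i=2: ✓ (witness j=4)
  i=3: ✗ (none in [5,6])
  i=4: ✗ (none in [6,7])
  i=5: ✗ (none in [7,8])
  i=6: ✗ (none in [8,9])
Positions where it holds: {1, 2} → 2.

2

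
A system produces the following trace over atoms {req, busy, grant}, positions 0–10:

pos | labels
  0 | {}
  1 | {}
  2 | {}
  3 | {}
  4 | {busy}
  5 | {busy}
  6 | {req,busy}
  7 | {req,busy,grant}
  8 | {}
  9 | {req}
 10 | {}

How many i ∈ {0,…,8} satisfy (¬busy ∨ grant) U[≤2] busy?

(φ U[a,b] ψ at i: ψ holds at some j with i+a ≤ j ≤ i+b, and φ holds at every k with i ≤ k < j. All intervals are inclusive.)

6

Evaluate at each i in [0,8]:
  i=0: ✗ (no rhs in [0,2])
  i=1: ✗ (no rhs in [1,3])
  i=2: ✓ (rhs at j=4; lhs holds on [2,3])
  i=3: ✓ (rhs at j=4; lhs holds on [3,3])
  i=4: ✓ (rhs at j=4)
  i=5: ✓ (rhs at j=5)
  i=6: ✓ (rhs at j=6)
  i=7: ✓ (rhs at j=7)
  i=8: ✗ (no rhs in [8,10])
Positions where it holds: {2, 3, 4, 5, 6, 7} → 6.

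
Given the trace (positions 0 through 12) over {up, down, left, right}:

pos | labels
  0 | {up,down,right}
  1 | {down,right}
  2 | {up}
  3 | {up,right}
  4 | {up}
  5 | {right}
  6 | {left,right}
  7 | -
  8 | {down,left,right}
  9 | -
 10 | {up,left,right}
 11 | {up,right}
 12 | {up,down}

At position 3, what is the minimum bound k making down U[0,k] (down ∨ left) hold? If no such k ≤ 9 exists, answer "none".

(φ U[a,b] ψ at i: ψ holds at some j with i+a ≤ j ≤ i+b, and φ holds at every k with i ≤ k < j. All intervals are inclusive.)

Need earliest j ≥ 3 with (down ∨ left), and down at every k in [3,j-1].
  j=3: rhs fails.
  j=4: rhs fails.
  j=5: rhs fails.
  j=6: rhs holds but lhs fails at k=3.
  j=7: rhs fails.
  j=8: rhs holds but lhs fails at k=3.
  j=9: rhs fails.
  j=10: rhs holds but lhs fails at k=3.
  j=11: rhs fails.
  j=12: rhs holds but lhs fails at k=3.
No witness within the range → none.

none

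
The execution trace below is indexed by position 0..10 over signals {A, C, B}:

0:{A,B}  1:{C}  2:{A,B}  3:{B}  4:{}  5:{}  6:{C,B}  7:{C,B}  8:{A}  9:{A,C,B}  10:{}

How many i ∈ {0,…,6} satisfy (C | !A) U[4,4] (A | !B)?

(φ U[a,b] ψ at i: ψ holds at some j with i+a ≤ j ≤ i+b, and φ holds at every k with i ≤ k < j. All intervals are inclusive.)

Evaluate at each i in [0,6]:
  i=0: ✗ (lhs fails at k=0 before rhs at j=4)
  i=1: ✗ (lhs fails at k=2 before rhs at j=5)
  i=2: ✗ (no rhs in [6,6])
  i=3: ✗ (no rhs in [7,7])
  i=4: ✓ (rhs at j=8; lhs holds on [4,7])
  i=5: ✗ (lhs fails at k=8 before rhs at j=9)
  i=6: ✗ (lhs fails at k=8 before rhs at j=10)
Positions where it holds: {4} → 1.

1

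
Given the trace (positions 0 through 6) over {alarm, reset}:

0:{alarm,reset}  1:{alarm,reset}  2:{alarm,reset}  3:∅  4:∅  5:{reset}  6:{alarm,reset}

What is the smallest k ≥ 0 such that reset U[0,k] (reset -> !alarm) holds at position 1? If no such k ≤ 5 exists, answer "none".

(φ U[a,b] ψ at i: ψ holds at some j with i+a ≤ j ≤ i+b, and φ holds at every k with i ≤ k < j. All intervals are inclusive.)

2

Need earliest j ≥ 1 with (reset -> !alarm), and reset at every k in [1,j-1].
  j=1: rhs fails.
  j=2: rhs fails.
  j=3: rhs holds; lhs holds on [1,2]. k = 2.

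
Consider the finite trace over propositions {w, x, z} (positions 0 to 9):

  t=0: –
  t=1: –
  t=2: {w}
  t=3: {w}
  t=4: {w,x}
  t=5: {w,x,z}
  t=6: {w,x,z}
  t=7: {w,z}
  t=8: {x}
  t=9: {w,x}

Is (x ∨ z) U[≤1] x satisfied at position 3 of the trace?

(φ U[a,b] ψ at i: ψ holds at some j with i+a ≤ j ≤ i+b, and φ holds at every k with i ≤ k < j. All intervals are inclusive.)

Need some j in [3,4] with x, and (x ∨ z) at every k in [3,j-1].
  j=3: x false.
  j=4: x holds, but (x ∨ z) fails at k=3 → not this j.
No j in the window works → until fails.

No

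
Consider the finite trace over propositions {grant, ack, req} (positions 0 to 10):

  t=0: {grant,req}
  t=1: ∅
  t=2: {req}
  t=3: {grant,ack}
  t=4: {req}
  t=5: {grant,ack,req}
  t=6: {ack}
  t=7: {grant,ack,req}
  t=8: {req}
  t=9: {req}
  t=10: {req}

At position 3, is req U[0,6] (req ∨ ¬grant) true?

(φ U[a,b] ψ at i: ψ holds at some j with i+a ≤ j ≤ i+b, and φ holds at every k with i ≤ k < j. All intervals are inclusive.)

No

Need some j in [3,9] with (req ∨ ¬grant), and req at every k in [3,j-1].
  j=3: (req ∨ ¬grant) false.
  j=4: (req ∨ ¬grant) holds, but req fails at k=3 → not this j.
  j=5: (req ∨ ¬grant) holds, but req fails at k=3 → not this j.
  j=6: (req ∨ ¬grant) holds, but req fails at k=3 → not this j.
  j=7: (req ∨ ¬grant) holds, but req fails at k=3 → not this j.
  j=8: (req ∨ ¬grant) holds, but req fails at k=3 → not this j.
  j=9: (req ∨ ¬grant) holds, but req fails at k=3 → not this j.
No j in the window works → until fails.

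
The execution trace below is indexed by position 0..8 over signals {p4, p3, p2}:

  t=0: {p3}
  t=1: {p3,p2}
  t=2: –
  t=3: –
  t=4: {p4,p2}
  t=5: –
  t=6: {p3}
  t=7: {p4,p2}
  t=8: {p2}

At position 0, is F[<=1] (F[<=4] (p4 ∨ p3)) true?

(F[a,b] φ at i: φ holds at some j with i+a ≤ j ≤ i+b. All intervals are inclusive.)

True

Check F[<=4] (p4 ∨ p3) at each j in [0,1]:
  j=0: holds (witness at 0)
  j=1: holds (witness at 1)
Found at j=0 → formula holds.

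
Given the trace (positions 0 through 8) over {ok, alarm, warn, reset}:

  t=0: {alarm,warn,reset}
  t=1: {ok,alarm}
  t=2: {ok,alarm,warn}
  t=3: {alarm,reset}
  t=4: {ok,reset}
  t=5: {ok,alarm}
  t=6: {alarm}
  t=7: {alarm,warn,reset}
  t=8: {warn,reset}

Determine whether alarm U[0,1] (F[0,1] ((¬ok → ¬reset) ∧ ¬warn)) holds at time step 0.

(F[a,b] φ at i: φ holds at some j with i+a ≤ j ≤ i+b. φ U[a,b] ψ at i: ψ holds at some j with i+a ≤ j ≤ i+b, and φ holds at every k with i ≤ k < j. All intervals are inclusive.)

Need some j in [0,1] with F[0,1] ((¬ok → ¬reset) ∧ ¬warn), and alarm at every k in [0,j-1].
  j=0: F[0,1] ((¬ok → ¬reset) ∧ ¬warn) holds; no prefix to check → satisfied.

Yes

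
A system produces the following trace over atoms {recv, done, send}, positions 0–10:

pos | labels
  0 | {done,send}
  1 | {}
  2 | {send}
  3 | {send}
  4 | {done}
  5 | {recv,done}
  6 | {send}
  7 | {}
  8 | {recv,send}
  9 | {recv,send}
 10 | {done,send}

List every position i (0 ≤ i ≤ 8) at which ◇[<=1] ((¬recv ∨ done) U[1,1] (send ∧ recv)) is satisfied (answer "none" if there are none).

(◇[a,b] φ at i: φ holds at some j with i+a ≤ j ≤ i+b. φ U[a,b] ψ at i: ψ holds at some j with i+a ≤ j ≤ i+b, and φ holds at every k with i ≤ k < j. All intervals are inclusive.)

6, 7

Evaluate at each i in [0,8]:
  i=0: ✗ (none in [0,1])
  i=1: ✗ (none in [1,2])
  i=2: ✗ (none in [2,3])
  i=3: ✗ (none in [3,4])
  i=4: ✗ (none in [4,5])
  i=5: ✗ (none in [5,6])
  i=6: ✓ (witness j=7)
  i=7: ✓ (witness j=7)
  i=8: ✗ (none in [8,9])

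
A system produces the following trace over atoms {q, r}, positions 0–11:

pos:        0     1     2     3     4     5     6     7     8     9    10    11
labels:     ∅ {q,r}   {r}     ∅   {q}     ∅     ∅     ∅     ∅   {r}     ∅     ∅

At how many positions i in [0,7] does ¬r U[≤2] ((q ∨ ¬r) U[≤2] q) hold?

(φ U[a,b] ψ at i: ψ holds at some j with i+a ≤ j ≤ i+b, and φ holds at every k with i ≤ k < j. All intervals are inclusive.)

4

Evaluate at each i in [0,7]:
  i=0: ✓ (rhs at j=0)
  i=1: ✓ (rhs at j=1)
  i=2: ✗ (lhs fails at k=2 before rhs at j=3)
  i=3: ✓ (rhs at j=3)
  i=4: ✓ (rhs at j=4)
  i=5: ✗ (no rhs in [5,7])
  i=6: ✗ (no rhs in [6,8])
  i=7: ✗ (no rhs in [7,9])
Positions where it holds: {0, 1, 3, 4} → 4.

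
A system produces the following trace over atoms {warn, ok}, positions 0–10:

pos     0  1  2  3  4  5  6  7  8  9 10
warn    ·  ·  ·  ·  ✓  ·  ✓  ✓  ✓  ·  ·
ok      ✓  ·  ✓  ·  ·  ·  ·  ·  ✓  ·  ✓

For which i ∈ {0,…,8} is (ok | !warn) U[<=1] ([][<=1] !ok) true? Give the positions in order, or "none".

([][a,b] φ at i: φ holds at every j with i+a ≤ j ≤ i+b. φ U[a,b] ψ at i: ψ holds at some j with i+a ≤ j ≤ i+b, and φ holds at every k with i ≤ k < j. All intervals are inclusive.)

2, 3, 4, 5, 6

Evaluate at each i in [0,8]:
  i=0: ✗ (no rhs in [0,1])
  i=1: ✗ (no rhs in [1,2])
  i=2: ✓ (rhs at j=3; lhs holds on [2,2])
  i=3: ✓ (rhs at j=3)
  i=4: ✓ (rhs at j=4)
  i=5: ✓ (rhs at j=5)
  i=6: ✓ (rhs at j=6)
  i=7: ✗ (no rhs in [7,8])
  i=8: ✗ (no rhs in [8,9])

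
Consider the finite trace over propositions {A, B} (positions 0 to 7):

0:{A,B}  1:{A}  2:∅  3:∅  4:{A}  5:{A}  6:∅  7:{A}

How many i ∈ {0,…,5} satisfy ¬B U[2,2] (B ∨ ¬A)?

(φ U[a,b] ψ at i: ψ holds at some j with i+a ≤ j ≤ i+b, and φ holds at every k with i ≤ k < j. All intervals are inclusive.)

Evaluate at each i in [0,5]:
  i=0: ✗ (lhs fails at k=0 before rhs at j=2)
  i=1: ✓ (rhs at j=3; lhs holds on [1,2])
  i=2: ✗ (no rhs in [4,4])
  i=3: ✗ (no rhs in [5,5])
  i=4: ✓ (rhs at j=6; lhs holds on [4,5])
  i=5: ✗ (no rhs in [7,7])
Positions where it holds: {1, 4} → 2.

2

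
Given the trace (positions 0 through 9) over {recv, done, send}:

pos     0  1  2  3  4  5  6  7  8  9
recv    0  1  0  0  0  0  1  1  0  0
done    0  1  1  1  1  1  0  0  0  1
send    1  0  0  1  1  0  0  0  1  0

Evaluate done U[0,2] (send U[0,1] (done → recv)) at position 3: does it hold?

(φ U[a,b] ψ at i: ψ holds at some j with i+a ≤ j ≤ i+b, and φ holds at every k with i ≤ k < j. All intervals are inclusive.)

Does not hold

Need some j in [3,5] with (send U[0,1] (done → recv)), and done at every k in [3,j-1].
  j=3: (send U[0,1] (done → recv)) — fails.
  j=4: (send U[0,1] (done → recv)) — fails.
  j=5: (send U[0,1] (done → recv)) — fails.
No j in the window works → until fails.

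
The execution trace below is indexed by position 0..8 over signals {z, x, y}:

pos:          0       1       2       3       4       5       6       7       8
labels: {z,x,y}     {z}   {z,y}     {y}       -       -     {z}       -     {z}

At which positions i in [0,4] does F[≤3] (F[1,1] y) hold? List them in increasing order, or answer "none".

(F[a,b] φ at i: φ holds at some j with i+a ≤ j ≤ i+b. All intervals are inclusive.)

0, 1, 2

Evaluate at each i in [0,4]:
  i=0: ✓ (witness j=1)
  i=1: ✓ (witness j=1)
  i=2: ✓ (witness j=2)
  i=3: ✗ (none in [3,6])
  i=4: ✗ (none in [4,7])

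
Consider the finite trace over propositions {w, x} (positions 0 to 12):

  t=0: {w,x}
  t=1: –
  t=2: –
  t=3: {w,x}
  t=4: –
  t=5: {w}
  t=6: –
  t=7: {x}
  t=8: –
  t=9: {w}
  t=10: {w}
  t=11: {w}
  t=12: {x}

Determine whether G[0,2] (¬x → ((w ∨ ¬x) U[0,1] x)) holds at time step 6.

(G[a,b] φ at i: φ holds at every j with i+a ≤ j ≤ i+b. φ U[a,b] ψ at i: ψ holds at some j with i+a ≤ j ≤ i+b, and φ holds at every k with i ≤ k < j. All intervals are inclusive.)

Does not hold

Check (¬x → ((w ∨ ¬x) U[0,1] x)) at every j in [6,8]:
  j=6: antecedent true; consequent holds → ✓
  j=7: antecedent false → ✓
  j=8: antecedent true; consequent fails → ✗
Fails at j=8 → formula fails.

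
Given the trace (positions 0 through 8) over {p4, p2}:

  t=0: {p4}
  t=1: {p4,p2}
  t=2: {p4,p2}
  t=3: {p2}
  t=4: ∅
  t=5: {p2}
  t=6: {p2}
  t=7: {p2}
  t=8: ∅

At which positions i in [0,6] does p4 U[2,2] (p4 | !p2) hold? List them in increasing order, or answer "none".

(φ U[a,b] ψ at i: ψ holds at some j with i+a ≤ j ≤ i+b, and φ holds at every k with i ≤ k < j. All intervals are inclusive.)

0

Evaluate at each i in [0,6]:
  i=0: ✓ (rhs at j=2; lhs holds on [0,1])
  i=1: ✗ (no rhs in [3,3])
  i=2: ✗ (lhs fails at k=3 before rhs at j=4)
  i=3: ✗ (no rhs in [5,5])
  i=4: ✗ (no rhs in [6,6])
  i=5: ✗ (no rhs in [7,7])
  i=6: ✗ (lhs fails at k=6 before rhs at j=8)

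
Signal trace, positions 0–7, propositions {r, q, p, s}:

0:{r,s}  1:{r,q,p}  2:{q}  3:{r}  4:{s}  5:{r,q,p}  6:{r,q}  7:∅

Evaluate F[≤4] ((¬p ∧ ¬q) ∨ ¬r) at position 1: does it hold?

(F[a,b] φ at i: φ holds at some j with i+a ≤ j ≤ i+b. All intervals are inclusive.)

Yes

Check ((¬p ∧ ¬q) ∨ ¬r) at each j in [1,5]:
  j=1: false
  j=2: true
  j=3: true
  j=4: true
  j=5: false
Found at j=2 → formula holds.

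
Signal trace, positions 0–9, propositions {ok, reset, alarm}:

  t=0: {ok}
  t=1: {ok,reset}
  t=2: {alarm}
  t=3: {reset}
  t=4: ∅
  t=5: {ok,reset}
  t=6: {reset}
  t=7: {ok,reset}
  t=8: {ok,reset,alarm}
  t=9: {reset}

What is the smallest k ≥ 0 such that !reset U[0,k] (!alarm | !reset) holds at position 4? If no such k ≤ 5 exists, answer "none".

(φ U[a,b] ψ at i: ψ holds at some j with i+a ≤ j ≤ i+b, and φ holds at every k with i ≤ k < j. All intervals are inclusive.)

0

Need earliest j ≥ 4 with (!alarm | !reset), and !reset at every k in [4,j-1].
  j=4: rhs holds (empty prefix). k = 0.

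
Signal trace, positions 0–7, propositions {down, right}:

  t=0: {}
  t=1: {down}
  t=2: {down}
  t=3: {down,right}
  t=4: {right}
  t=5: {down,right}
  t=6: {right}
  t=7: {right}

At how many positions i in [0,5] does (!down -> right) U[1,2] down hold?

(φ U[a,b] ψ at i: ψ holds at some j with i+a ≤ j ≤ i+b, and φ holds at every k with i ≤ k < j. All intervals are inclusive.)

4

Evaluate at each i in [0,5]:
  i=0: ✗ (lhs fails at k=0 before rhs at j=1)
  i=1: ✓ (rhs at j=2; lhs holds on [1,1])
  i=2: ✓ (rhs at j=3; lhs holds on [2,2])
  i=3: ✓ (rhs at j=5; lhs holds on [3,4])
  i=4: ✓ (rhs at j=5; lhs holds on [4,4])
  i=5: ✗ (no rhs in [6,7])
Positions where it holds: {1, 2, 3, 4} → 4.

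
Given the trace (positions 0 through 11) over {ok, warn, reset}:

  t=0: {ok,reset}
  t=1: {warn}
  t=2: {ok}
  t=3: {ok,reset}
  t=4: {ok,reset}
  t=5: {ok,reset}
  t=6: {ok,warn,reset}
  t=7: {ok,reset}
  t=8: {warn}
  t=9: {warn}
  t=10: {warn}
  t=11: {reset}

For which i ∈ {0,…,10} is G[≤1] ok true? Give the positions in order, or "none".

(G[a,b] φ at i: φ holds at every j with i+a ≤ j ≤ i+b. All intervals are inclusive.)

Evaluate at each i in [0,10]:
  i=0: ✗ (fails at j=1)
  i=1: ✗ (fails at j=1)
  i=2: ✓ (all of [2,3])
  i=3: ✓ (all of [3,4])
  i=4: ✓ (all of [4,5])
  i=5: ✓ (all of [5,6])
  i=6: ✓ (all of [6,7])
  i=7: ✗ (fails at j=8)
  i=8: ✗ (fails at j=8)
  i=9: ✗ (fails at j=9)
  i=10: ✗ (fails at j=10)

2, 3, 4, 5, 6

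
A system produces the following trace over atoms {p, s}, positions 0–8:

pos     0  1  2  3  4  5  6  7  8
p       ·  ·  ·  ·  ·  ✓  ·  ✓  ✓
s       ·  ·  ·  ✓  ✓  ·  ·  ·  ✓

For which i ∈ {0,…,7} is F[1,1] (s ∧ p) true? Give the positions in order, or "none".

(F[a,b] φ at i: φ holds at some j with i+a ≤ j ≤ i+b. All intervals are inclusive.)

Evaluate at each i in [0,7]:
  i=0: ✗ (none in [1,1])
  i=1: ✗ (none in [2,2])
  i=2: ✗ (none in [3,3])
  i=3: ✗ (none in [4,4])
  i=4: ✗ (none in [5,5])
  i=5: ✗ (none in [6,6])
  i=6: ✗ (none in [7,7])
  i=7: ✓ (witness j=8)

7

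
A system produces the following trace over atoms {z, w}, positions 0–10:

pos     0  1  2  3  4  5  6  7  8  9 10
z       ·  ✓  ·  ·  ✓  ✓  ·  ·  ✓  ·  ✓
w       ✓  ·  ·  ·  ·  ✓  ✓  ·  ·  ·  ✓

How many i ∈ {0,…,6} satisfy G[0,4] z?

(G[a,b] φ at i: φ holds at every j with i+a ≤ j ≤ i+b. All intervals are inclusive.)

Evaluate at each i in [0,6]:
  i=0: ✗ (fails at j=0)
  i=1: ✗ (fails at j=2)
  i=2: ✗ (fails at j=2)
  i=3: ✗ (fails at j=3)
  i=4: ✗ (fails at j=6)
  i=5: ✗ (fails at j=6)
  i=6: ✗ (fails at j=6)
Positions where it holds: {} → 0.

0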